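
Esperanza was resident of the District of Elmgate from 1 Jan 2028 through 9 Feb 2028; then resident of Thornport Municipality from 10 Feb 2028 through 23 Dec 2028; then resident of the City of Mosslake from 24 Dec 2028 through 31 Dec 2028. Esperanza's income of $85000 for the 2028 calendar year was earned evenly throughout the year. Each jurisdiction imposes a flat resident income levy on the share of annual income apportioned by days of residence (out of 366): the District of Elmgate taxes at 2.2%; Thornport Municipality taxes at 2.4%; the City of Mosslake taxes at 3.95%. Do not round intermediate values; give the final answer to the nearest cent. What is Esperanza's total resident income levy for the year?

$2050.22

The District of Elmgate, 1 Jan – 9 Feb 2028: 40 days → $85000 × 2.2% × 40/366 = $204.3716
Thornport Municipality, 10 Feb – 23 Dec 2028: 318 days → $85000 × 2.4% × 318/366 = $1772.4590
The City of Mosslake, 24 Dec – 31 Dec 2028: 8 days → $85000 × 3.95% × 8/366 = $73.3880
Total = $2050.2186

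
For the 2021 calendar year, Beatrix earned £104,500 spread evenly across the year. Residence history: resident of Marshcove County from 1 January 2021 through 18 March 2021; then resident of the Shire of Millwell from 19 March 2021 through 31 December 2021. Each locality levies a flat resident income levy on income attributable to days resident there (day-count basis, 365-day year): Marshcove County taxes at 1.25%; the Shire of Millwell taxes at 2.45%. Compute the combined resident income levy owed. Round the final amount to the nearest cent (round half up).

£2,295.71

Marshcove County, 1 January – 18 March 2021: 77 days → £104,500 × 1.25% × 77/365 = £275.5651
The Shire of Millwell, 19 March – 31 December 2021: 288 days → £104,500 × 2.45% × 288/365 = £2,020.1425
Total = £2,295.7075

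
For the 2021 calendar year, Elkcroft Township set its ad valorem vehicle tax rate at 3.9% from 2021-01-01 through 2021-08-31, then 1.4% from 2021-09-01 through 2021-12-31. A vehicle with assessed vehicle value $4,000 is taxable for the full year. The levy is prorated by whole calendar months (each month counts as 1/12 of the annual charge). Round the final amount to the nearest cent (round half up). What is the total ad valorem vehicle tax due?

$122.67

2021-01-01 to 2021-08-31: 8 months at 3.9% → $4,000 × 3.9% × 8/12 = $104.0000
2021-09-01 to 2021-12-31: 4 months at 1.4% → $4,000 × 1.4% × 4/12 = $18.6667
Total = $122.6667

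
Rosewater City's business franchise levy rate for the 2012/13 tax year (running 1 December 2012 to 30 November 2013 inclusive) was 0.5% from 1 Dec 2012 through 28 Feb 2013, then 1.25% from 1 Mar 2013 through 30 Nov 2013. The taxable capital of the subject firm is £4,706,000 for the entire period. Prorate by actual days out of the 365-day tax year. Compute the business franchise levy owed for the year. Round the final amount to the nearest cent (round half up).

£50,122.12

1 Dec 2012 – 28 Feb 2013: 90 days at 0.5% → £4,706,000 × 0.5% × 90/365 = £5,801.9178
1 Mar – 30 Nov 2013: 275 days at 1.25% → £4,706,000 × 1.25% × 275/365 = £44,320.2055
Total = £50,122.1233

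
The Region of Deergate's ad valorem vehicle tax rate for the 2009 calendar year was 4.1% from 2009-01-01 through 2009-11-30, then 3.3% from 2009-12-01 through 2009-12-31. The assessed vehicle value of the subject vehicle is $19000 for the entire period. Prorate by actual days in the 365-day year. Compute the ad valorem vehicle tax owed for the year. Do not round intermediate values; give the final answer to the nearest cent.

$766.09

2009-01-01 to 2009-11-30: 334 days at 4.1% → $19000 × 4.1% × 334/365 = $712.8384
2009-12-01 to 2009-12-31: 31 days at 3.3% → $19000 × 3.3% × 31/365 = $53.2521
Total = $766.0904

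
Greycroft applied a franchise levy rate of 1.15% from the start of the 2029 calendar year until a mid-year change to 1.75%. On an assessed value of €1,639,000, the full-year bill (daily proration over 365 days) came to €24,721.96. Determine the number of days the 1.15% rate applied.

Let d = days at the first rate; then 365 − d days at the second rate.
€1,639,000 × [1.15%·d + 1.75%·(365−d)] / 365 = €24,721.96
Solving gives d = 147, so the new rate took effect on May 28, 2029.

147 days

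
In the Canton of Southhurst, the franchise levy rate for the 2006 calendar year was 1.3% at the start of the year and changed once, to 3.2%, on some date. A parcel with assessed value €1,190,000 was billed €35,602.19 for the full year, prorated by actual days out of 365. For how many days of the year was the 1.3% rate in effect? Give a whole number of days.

Let d = days at the first rate; then 365 − d days at the second rate.
€1,190,000 × [1.3%·d + 3.2%·(365−d)] / 365 = €35,602.19
Solving gives d = 40, so the new rate took effect on 10 February 2006.

40 days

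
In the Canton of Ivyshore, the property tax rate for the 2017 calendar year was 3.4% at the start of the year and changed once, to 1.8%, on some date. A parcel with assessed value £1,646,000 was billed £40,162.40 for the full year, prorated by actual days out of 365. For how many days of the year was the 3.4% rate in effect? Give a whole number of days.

Let d = days at the first rate; then 365 − d days at the second rate.
£1,646,000 × [3.4%·d + 1.8%·(365−d)] / 365 = £40,162.40
Solving gives d = 146, so the new rate took effect on 27 May 2017.

146 days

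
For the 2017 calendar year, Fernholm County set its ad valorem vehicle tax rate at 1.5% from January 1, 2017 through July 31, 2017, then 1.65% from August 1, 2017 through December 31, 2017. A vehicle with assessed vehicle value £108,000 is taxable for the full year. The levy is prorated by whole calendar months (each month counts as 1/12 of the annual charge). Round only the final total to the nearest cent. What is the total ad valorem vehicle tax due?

January 1 – July 31, 2017: 7 months at 1.5% → £108,000 × 1.5% × 7/12 = £945.0000
August 1 – December 31, 2017: 5 months at 1.65% → £108,000 × 1.65% × 5/12 = £742.5000
Total = £1,687.5000

£1,687.50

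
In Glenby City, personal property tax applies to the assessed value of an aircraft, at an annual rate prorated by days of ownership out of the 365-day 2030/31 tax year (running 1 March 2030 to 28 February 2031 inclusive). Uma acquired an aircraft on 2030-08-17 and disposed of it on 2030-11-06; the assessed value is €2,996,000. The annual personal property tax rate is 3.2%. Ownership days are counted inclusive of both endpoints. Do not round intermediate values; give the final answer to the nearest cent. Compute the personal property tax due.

Days held (2030-08-17 to 2030-11-06): 82 out of 365
Tax = €2,996,000 × 3.2% × 82/365 = €21,538.3671

€21,538.37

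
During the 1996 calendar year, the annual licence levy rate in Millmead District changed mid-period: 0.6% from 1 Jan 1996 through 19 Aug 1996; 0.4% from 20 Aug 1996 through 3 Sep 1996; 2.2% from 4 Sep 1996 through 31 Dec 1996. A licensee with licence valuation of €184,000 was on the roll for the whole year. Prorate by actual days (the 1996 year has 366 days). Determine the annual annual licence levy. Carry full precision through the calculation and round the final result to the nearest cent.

€2,046.12

1 Jan – 19 Aug 1996: 232 days at 0.6% → €184,000 × 0.6% × 232/366 = €699.8033
20 Aug – 3 Sep 1996: 15 days at 0.4% → €184,000 × 0.4% × 15/366 = €30.1639
4 Sep – 31 Dec 1996: 119 days at 2.2% → €184,000 × 2.2% × 119/366 = €1,316.1530
Total = €2,046.1202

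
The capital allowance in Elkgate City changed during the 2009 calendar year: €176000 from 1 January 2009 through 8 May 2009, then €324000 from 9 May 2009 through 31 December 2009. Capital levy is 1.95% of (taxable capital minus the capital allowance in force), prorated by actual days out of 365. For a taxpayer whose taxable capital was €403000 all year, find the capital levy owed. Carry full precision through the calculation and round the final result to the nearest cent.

1 January – 8 May 2009: 128 days, exemption €176000 → (€403000 − €176000) × 1.95% × 128/365 = €1552.3068
9 May – 31 December 2009: 237 days, exemption €324000 → (€403000 − €324000) × 1.95% × 237/365 = €1000.2699
Total = €2552.5767

€2552.58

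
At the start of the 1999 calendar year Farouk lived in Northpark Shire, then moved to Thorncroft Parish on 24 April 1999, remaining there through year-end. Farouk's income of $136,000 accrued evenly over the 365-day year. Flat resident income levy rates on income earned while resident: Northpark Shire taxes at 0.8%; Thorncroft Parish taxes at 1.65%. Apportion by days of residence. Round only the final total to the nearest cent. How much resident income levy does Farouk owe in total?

$1,886.12

Northpark Shire, 1 January – 23 April 1999: 113 days → $136,000 × 0.8% × 113/365 = $336.8329
Thorncroft Parish, 24 April – 31 December 1999: 252 days → $136,000 × 1.65% × 252/365 = $1,549.2822
Total = $1,886.1151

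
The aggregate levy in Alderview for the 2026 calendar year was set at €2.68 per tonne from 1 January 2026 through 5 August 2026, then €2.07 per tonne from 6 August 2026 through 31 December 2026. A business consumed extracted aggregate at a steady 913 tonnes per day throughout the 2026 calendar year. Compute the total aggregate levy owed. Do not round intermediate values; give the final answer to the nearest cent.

1 January – 5 August 2026: 217 days × 913 tonnes/day = 198,121 tonnes at €2.68/tonne → €530,964.28
6 August – 31 December 2026: 148 days × 913 tonnes/day = 135,124 tonnes at €2.07/tonne → €279,706.68

€810,670.96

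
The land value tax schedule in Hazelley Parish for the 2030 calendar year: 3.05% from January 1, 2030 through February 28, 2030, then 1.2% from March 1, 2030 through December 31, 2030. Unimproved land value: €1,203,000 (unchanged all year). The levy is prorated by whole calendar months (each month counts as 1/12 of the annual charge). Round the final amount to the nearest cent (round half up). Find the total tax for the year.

€18,145.25

January 1 – February 28, 2030: 2 months at 3.05% → €1,203,000 × 3.05% × 2/12 = €6,115.2500
March 1 – December 31, 2030: 10 months at 1.2% → €1,203,000 × 1.2% × 10/12 = €12,030.0000
Total = €18,145.2500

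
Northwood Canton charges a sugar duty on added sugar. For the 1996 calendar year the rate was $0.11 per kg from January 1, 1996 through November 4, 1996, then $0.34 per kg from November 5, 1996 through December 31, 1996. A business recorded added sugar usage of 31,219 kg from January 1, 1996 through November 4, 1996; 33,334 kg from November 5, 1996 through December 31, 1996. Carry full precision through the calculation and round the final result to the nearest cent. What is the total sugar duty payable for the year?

$14,767.65

January 1 – November 4, 1996: 31,219 kg at $0.11/kg → $3,434.09
November 5 – December 31, 1996: 33,334 kg at $0.34/kg → $11,333.56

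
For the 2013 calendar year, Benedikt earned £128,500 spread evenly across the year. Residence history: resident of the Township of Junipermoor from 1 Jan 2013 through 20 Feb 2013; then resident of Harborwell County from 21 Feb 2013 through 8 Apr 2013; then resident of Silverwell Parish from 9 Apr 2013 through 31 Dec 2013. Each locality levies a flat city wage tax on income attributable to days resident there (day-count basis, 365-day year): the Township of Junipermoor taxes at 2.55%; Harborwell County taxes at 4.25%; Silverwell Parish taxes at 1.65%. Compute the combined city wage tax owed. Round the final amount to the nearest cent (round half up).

£2,712.05

The Township of Junipermoor, 1 Jan – 20 Feb 2013: 51 days → £128,500 × 2.55% × 51/365 = £457.8473
Harborwell County, 21 Feb – 8 Apr 2013: 47 days → £128,500 × 4.25% × 47/365 = £703.2295
Silverwell Parish, 9 Apr – 31 Dec 2013: 267 days → £128,500 × 1.65% × 267/365 = £1,550.9774
Total = £2,712.0541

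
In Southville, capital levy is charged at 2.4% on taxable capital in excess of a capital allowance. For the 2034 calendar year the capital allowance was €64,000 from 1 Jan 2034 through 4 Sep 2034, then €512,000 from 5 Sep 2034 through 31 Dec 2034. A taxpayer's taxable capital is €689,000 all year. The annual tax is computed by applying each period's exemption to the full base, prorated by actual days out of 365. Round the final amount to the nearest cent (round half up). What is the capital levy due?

1 Jan – 4 Sep 2034: 247 days, exemption €64,000 → (€689,000 − €64,000) × 2.4% × 247/365 = €10,150.6849
5 Sep – 31 Dec 2034: 118 days, exemption €512,000 → (€689,000 − €512,000) × 2.4% × 118/365 = €1,373.3260
Total = €11,524.0110

€11,524.01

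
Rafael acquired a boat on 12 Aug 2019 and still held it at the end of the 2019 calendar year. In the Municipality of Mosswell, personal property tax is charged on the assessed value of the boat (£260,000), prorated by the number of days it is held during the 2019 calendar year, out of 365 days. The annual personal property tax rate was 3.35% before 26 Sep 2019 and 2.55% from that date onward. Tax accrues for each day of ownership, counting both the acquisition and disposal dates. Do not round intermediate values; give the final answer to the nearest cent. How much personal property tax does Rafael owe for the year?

12 Aug – 25 Sep 2019: 45 days at 3.35% → £260,000 × 3.35% × 45/365 = £1,073.8356
26 Sep – 31 Dec 2019: 97 days at 2.55% → £260,000 × 2.55% × 97/365 = £1,761.9452
Total = £2,835.7808

£2,835.78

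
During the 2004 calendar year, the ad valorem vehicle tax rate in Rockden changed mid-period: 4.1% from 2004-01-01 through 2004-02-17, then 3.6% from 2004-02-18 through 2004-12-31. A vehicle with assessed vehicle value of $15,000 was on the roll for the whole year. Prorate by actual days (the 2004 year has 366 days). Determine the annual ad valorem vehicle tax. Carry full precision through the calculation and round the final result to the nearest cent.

2004-01-01 to 2004-02-17: 48 days at 4.1% → $15,000 × 4.1% × 48/366 = $80.6557
2004-02-18 to 2004-12-31: 318 days at 3.6% → $15,000 × 3.6% × 318/366 = $469.1803
Total = $549.8361

$549.84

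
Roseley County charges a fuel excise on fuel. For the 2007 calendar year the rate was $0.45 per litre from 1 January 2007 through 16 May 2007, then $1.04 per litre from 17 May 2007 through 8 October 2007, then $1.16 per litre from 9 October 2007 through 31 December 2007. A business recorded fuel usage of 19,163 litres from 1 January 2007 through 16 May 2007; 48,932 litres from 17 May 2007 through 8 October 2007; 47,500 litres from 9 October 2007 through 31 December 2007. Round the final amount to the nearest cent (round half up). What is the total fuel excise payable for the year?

1 January – 16 May 2007: 19,163 litres at $0.45/litre → $8,623.35
17 May – 8 October 2007: 48,932 litres at $1.04/litre → $50,889.28
9 October – 31 December 2007: 47,500 litres at $1.16/litre → $55,100.00

$114,612.63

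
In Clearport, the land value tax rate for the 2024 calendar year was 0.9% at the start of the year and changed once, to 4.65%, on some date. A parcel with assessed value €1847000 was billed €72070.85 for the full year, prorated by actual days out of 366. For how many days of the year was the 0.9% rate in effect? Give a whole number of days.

73 days

Let d = days at the first rate; then 366 − d days at the second rate.
€1847000 × [0.9%·d + 4.65%·(366−d)] / 366 = €72070.85
Solving gives d = 73, so the new rate took effect on 14 March 2024.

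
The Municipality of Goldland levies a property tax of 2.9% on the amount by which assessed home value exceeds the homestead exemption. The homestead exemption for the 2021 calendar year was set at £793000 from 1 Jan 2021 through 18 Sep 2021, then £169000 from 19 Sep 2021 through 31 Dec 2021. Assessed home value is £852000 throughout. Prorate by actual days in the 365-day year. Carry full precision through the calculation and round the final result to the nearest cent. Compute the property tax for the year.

1 Jan – 18 Sep 2021: 261 days, exemption £793000 → (£852000 − £793000) × 2.9% × 261/365 = £1223.4822
19 Sep – 31 Dec 2021: 104 days, exemption £169000 → (£852000 − £169000) × 2.9% × 104/365 = £5643.6384
Total = £6867.1205

£6867.12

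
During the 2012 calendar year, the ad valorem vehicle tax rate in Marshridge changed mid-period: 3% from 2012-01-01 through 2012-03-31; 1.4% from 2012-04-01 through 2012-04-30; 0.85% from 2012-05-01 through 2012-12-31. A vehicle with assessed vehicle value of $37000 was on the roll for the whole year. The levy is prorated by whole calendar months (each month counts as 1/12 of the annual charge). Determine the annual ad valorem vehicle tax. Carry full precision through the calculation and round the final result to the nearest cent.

2012-01-01 to 2012-03-31: 3 months at 3% → $37000 × 3% × 3/12 = $277.5000
2012-04-01 to 2012-04-30: 1 month at 1.4% → $37000 × 1.4% × 1/12 = $43.1667
2012-05-01 to 2012-12-31: 8 months at 0.85% → $37000 × 0.85% × 8/12 = $209.6667
Total = $530.3333

$530.33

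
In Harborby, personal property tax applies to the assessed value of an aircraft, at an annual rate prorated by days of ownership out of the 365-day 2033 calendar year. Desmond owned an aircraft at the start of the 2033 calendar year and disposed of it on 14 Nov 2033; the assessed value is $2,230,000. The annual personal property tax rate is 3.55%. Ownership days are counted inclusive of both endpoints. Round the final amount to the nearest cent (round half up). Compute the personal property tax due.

Days held (1 Jan – 14 Nov 2033): 318 out of 365
Tax = $2,230,000 × 3.55% × 318/365 = $68,971.1507

$68,971.15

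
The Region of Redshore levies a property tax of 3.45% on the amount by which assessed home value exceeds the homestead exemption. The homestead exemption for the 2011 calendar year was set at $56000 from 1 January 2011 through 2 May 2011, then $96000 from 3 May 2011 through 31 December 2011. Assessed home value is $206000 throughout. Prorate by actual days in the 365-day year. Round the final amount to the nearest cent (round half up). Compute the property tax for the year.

$4256.26

1 January – 2 May 2011: 122 days, exemption $56000 → ($206000 − $56000) × 3.45% × 122/365 = $1729.7260
3 May – 31 December 2011: 243 days, exemption $96000 → ($206000 − $96000) × 3.45% × 243/365 = $2526.5342
Total = $4256.2603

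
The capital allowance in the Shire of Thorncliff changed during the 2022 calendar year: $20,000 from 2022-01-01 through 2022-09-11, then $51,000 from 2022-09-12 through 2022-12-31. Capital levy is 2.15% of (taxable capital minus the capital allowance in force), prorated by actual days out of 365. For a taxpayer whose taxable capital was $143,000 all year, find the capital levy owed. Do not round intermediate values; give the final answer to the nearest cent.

$2,441.81

2022-01-01 to 2022-09-11: 254 days, exemption $20,000 → ($143,000 − $20,000) × 2.15% × 254/365 = $1,840.2822
2022-09-12 to 2022-12-31: 111 days, exemption $51,000 → ($143,000 − $51,000) × 2.15% × 111/365 = $601.5288
Total = $2,441.8110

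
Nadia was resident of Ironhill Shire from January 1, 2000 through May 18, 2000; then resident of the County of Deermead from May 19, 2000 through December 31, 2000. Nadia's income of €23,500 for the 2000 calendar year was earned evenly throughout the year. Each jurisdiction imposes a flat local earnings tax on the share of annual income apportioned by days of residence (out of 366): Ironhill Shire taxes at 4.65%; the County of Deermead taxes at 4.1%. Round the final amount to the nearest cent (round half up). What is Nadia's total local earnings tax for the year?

€1,012.59

Ironhill Shire, January 1 – May 18, 2000: 139 days → €23,500 × 4.65% × 139/366 = €415.0061
The County of Deermead, May 19 – December 31, 2000: 227 days → €23,500 × 4.1% × 227/366 = €597.5806
Total = €1,012.5867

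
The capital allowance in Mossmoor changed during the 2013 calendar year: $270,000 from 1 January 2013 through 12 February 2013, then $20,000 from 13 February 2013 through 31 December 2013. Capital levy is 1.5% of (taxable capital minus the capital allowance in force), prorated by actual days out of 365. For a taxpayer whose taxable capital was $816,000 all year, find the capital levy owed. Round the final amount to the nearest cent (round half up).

$11,498.22

1 January – 12 February 2013: 43 days, exemption $270,000 → ($816,000 − $270,000) × 1.5% × 43/365 = $964.8493
13 February – 31 December 2013: 322 days, exemption $20,000 → ($816,000 − $20,000) × 1.5% × 322/365 = $10,533.3699
Total = $11,498.2192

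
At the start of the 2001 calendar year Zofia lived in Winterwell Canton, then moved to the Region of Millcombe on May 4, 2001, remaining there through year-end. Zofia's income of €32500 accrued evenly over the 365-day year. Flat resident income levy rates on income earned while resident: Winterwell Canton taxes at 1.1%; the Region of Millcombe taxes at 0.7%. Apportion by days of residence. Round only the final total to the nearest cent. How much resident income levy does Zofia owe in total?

Winterwell Canton, January 1 – May 3, 2001: 123 days → €32500 × 1.1% × 123/365 = €120.4726
The Region of Millcombe, May 4 – December 31, 2001: 242 days → €32500 × 0.7% × 242/365 = €150.8356
Total = €271.3082

€271.31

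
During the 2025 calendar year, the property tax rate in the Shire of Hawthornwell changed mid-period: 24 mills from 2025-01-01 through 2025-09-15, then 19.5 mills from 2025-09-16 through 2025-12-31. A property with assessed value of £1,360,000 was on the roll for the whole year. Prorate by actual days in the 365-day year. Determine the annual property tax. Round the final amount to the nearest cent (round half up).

2025-01-01 to 2025-09-15: 258 days at 24 mills → £1,360,000 × 2.4% × 258/365 = £23,071.5616
2025-09-16 to 2025-12-31: 107 days at 19.5 mills → £1,360,000 × 1.95% × 107/365 = £7,774.3562
Total = £30,845.9178

£30,845.92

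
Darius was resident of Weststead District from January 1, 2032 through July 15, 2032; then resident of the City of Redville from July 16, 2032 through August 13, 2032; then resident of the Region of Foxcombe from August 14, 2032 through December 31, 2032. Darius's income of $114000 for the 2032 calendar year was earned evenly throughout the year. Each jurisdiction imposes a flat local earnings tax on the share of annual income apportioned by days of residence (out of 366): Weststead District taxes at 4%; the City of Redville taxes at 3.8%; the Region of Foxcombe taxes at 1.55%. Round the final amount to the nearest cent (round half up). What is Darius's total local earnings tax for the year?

$3473.57

Weststead District, January 1 – July 15, 2032: 197 days → $114000 × 4% × 197/366 = $2454.4262
The City of Redville, July 16 – August 13, 2032: 29 days → $114000 × 3.8% × 29/366 = $343.2459
The Region of Foxcombe, August 14 – December 31, 2032: 140 days → $114000 × 1.55% × 140/366 = $675.9016
Total = $3473.5738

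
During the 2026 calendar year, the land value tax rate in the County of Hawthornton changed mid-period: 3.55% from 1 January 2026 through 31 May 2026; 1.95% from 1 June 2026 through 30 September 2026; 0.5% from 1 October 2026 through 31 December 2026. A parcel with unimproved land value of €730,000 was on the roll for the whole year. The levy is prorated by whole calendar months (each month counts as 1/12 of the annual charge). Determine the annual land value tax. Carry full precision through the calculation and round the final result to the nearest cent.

1 January – 31 May 2026: 5 months at 3.55% → €730,000 × 3.55% × 5/12 = €10,797.9167
1 June – 30 September 2026: 4 months at 1.95% → €730,000 × 1.95% × 4/12 = €4,745.0000
1 October – 31 December 2026: 3 months at 0.5% → €730,000 × 0.5% × 3/12 = €912.5000
Total = €16,455.4167

€16,455.42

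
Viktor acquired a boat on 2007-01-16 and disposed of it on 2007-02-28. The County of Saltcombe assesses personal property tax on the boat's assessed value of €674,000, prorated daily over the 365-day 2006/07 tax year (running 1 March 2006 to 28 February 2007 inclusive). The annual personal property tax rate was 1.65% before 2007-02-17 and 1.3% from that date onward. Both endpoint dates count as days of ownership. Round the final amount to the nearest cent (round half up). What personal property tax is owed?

2007-01-16 to 2007-02-16: 32 days at 1.65% → €674,000 × 1.65% × 32/365 = €974.9918
2007-02-17 to 2007-02-28: 12 days at 1.3% → €674,000 × 1.3% × 12/365 = €288.0658
Total = €1,263.0575

€1,263.06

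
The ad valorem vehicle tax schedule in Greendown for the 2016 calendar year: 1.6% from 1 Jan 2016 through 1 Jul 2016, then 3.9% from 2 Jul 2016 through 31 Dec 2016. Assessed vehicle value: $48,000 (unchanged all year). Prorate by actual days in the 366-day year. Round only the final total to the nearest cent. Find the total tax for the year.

$1,320.00

1 Jan – 1 Jul 2016: 183 days at 1.6% → $48,000 × 1.6% × 183/366 = $384.0000
2 Jul – 31 Dec 2016: 183 days at 3.9% → $48,000 × 3.9% × 183/366 = $936.0000
Total = $1,320.0000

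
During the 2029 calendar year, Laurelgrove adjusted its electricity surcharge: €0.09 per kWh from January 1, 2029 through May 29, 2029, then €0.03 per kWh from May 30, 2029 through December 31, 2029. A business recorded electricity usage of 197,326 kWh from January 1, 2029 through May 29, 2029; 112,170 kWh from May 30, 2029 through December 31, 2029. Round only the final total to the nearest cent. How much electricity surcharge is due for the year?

January 1 – May 29, 2029: 197,326 kWh at €0.09/kWh → €17,759.34
May 30 – December 31, 2029: 112,170 kWh at €0.03/kWh → €3,365.10

€21,124.44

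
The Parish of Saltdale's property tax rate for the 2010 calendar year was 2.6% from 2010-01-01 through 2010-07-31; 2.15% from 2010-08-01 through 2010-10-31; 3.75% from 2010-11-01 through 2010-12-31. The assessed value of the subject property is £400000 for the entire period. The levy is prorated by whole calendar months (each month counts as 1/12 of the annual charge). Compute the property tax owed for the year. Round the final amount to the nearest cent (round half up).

2010-01-01 to 2010-07-31: 7 months at 2.6% → £400000 × 2.6% × 7/12 = £6066.6667
2010-08-01 to 2010-10-31: 3 months at 2.15% → £400000 × 2.15% × 3/12 = £2150.0000
2010-11-01 to 2010-12-31: 2 months at 3.75% → £400000 × 3.75% × 2/12 = £2500.0000
Total = £10716.6667

£10716.67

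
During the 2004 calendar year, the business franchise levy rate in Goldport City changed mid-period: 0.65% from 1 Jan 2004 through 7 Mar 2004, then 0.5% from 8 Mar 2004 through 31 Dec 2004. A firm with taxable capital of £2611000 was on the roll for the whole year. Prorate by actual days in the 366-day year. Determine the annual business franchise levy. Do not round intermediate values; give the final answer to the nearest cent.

1 Jan – 7 Mar 2004: 67 days at 0.65% → £2611000 × 0.65% × 67/366 = £3106.8046
8 Mar – 31 Dec 2004: 299 days at 0.5% → £2611000 × 0.5% × 299/366 = £10665.1503
Total = £13771.9549

£13771.95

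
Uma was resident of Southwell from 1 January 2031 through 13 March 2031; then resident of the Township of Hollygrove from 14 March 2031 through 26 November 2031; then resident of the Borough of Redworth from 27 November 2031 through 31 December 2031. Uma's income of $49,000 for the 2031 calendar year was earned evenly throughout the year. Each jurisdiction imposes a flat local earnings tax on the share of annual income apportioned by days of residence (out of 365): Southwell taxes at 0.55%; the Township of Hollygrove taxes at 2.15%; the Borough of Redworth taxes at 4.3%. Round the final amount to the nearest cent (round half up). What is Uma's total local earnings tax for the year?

Southwell, 1 January – 13 March 2031: 72 days → $49,000 × 0.55% × 72/365 = $53.1616
The Township of Hollygrove, 14 March – 26 November 2031: 258 days → $49,000 × 2.15% × 258/365 = $744.6658
The Borough of Redworth, 27 November – 31 December 2031: 35 days → $49,000 × 4.3% × 35/365 = $202.0411
Total = $999.8685

$999.87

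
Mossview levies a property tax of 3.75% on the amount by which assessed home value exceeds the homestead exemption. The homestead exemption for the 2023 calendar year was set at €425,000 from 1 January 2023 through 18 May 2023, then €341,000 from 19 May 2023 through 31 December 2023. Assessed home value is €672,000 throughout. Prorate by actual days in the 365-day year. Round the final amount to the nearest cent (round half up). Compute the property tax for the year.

1 January – 18 May 2023: 138 days, exemption €425,000 → (€672,000 − €425,000) × 3.75% × 138/365 = €3,501.9863
19 May – 31 December 2023: 227 days, exemption €341,000 → (€672,000 − €341,000) × 3.75% × 227/365 = €7,719.5548
Total = €11,221.5411

€11,221.54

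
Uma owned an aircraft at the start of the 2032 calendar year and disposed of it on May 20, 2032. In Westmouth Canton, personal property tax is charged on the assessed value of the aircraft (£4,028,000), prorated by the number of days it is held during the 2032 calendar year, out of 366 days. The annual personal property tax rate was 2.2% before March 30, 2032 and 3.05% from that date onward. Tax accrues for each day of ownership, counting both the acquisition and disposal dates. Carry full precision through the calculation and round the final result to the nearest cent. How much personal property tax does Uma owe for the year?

January 1 – March 29, 2032: 89 days at 2.2% → £4,028,000 × 2.2% × 89/366 = £21,548.6995
March 30 – May 20, 2032: 52 days at 3.05% → £4,028,000 × 3.05% × 52/366 = £17,454.6667
Total = £39,003.3661

£39,003.37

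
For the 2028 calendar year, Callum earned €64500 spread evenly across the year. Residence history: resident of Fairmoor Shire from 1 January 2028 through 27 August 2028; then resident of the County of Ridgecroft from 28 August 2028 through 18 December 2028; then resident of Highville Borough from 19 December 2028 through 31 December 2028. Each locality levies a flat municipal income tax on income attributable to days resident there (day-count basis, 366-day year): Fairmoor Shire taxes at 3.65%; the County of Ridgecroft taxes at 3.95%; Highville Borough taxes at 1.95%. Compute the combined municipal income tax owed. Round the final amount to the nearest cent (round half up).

€2375.05

Fairmoor Shire, 1 January – 27 August 2028: 240 days → €64500 × 3.65% × 240/366 = €1543.7705
The County of Ridgecroft, 28 August – 18 December 2028: 113 days → €64500 × 3.95% × 113/366 = €786.6004
Highville Borough, 19 December – 31 December 2028: 13 days → €64500 × 1.95% × 13/366 = €44.6742
Total = €2375.0451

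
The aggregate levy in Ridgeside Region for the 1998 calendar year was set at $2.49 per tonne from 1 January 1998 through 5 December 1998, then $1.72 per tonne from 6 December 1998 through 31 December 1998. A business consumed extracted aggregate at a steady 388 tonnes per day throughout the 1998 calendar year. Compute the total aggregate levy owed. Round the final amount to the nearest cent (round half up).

1 January – 5 December 1998: 339 days × 388 tonnes/day = 131,532 tonnes at $2.49/tonne → $327,514.68
6 December – 31 December 1998: 26 days × 388 tonnes/day = 10,088 tonnes at $1.72/tonne → $17,351.36

$344,866.04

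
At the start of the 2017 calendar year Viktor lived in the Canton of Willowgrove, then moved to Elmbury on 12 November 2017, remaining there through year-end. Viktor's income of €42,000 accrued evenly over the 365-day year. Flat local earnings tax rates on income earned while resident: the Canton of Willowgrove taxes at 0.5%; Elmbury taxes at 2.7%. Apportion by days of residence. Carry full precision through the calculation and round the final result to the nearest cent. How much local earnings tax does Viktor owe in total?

The Canton of Willowgrove, 1 January – 11 November 2017: 315 days → €42,000 × 0.5% × 315/365 = €181.2329
Elmbury, 12 November – 31 December 2017: 50 days → €42,000 × 2.7% × 50/365 = €155.3425
Total = €336.5753

€336.58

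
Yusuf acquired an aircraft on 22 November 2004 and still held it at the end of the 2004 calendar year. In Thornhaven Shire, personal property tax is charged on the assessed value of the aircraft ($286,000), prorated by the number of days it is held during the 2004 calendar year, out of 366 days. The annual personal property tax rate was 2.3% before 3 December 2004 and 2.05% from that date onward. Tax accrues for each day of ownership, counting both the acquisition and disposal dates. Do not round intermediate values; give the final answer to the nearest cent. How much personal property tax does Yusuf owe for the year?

22 November – 2 December 2004: 11 days at 2.3% → $286,000 × 2.3% × 11/366 = $197.6995
3 December – 31 December 2004: 29 days at 2.05% → $286,000 × 2.05% × 29/366 = $464.5546
Total = $662.2541

$662.25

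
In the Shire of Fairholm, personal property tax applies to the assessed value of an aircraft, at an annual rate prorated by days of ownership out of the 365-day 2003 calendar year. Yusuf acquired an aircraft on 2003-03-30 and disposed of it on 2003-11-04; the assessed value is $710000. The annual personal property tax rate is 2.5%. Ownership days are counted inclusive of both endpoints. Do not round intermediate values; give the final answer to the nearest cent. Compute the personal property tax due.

Days held (2003-03-30 to 2003-11-04): 220 out of 365
Tax = $710000 × 2.5% × 220/365 = $10698.6301

$10698.63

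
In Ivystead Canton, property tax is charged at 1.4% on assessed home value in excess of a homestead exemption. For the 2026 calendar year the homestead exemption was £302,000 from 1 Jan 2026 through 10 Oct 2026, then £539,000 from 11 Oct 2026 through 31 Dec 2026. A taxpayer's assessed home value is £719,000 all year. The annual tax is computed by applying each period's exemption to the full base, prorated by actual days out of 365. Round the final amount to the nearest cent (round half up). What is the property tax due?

1 Jan – 10 Oct 2026: 283 days, exemption £302,000 → (£719,000 − £302,000) × 1.4% × 283/365 = £4,526.4493
11 Oct – 31 Dec 2026: 82 days, exemption £539,000 → (£719,000 − £539,000) × 1.4% × 82/365 = £566.1370
Total = £5,092.5863

£5,092.59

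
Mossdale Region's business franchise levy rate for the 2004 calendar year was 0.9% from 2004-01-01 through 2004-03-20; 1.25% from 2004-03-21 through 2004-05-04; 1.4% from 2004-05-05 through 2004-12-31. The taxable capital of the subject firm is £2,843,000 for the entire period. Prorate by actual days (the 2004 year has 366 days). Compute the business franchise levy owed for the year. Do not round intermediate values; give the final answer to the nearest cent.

2004-01-01 to 2004-03-20: 80 days at 0.9% → £2,843,000 × 0.9% × 80/366 = £5,592.7869
2004-03-21 to 2004-05-04: 45 days at 1.25% → £2,843,000 × 1.25% × 45/366 = £4,369.3648
2004-05-05 to 2004-12-31: 241 days at 1.4% → £2,843,000 × 1.4% × 241/366 = £26,208.4208
Total = £36,170.5724

£36,170.57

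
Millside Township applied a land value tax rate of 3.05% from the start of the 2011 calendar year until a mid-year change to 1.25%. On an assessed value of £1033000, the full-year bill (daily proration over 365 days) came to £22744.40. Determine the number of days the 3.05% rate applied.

Let d = days at the first rate; then 365 − d days at the second rate.
£1033000 × [3.05%·d + 1.25%·(365−d)] / 365 = £22744.40
Solving gives d = 193, so the new rate took effect on 13 Jul 2011.

193 days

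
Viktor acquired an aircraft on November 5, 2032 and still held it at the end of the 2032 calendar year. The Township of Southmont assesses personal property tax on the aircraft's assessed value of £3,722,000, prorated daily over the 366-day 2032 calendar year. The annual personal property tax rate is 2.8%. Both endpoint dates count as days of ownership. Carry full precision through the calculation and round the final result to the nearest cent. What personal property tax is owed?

Days held (November 5 – December 31, 2032): 57 out of 366
Tax = £3,722,000 × 2.8% × 57/366 = £16,230.3607

£16,230.36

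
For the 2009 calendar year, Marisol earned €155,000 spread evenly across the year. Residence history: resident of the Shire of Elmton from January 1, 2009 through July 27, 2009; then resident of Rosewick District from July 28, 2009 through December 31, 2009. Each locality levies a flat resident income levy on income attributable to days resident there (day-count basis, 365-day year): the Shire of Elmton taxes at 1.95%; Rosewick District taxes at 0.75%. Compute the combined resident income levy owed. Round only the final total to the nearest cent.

The Shire of Elmton, January 1 – July 27, 2009: 208 days → €155,000 × 1.95% × 208/365 = €1,722.4110
Rosewick District, July 28 – December 31, 2009: 157 days → €155,000 × 0.75% × 157/365 = €500.0342
Total = €2,222.4452

€2,222.45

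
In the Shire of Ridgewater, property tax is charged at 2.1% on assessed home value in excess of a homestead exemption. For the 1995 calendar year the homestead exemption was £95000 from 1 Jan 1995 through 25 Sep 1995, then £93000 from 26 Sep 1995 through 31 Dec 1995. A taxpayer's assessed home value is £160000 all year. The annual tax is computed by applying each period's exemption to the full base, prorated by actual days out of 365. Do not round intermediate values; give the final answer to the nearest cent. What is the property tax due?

£1376.16

1 Jan – 25 Sep 1995: 268 days, exemption £95000 → (£160000 − £95000) × 2.1% × 268/365 = £1002.2466
26 Sep – 31 Dec 1995: 97 days, exemption £93000 → (£160000 − £93000) × 2.1% × 97/365 = £373.9151
Total = £1376.1616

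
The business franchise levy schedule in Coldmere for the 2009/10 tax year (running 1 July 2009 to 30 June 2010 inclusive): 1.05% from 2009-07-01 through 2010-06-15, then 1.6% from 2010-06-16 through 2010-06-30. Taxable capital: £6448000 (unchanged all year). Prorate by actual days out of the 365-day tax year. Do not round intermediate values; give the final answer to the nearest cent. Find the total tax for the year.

2009-07-01 to 2010-06-15: 350 days at 1.05% → £6448000 × 1.05% × 350/365 = £64921.6438
2010-06-16 to 2010-06-30: 15 days at 1.6% → £6448000 × 1.6% × 15/365 = £4239.7808
Total = £69161.4247

£69161.42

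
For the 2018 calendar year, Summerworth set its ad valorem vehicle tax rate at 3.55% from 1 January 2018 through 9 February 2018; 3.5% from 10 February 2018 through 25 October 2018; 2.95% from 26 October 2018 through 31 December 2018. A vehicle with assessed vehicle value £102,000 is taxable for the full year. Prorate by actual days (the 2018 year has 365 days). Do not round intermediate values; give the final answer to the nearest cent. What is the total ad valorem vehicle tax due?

1 January – 9 February 2018: 40 days at 3.55% → £102,000 × 3.55% × 40/365 = £396.8219
10 February – 25 October 2018: 258 days at 3.5% → £102,000 × 3.5% × 258/365 = £2,523.4521
26 October – 31 December 2018: 67 days at 2.95% → £102,000 × 2.95% × 67/365 = £552.3370
Total = £3,472.6110

£3,472.61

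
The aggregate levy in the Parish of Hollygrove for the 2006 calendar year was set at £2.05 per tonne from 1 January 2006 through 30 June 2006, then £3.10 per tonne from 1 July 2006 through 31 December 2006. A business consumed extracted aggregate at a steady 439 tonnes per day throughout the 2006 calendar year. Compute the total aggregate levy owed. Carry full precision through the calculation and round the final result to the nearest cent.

1 January – 30 June 2006: 181 days × 439 tonnes/day = 79,459 tonnes at £2.05/tonne → £162,890.95
1 July – 31 December 2006: 184 days × 439 tonnes/day = 80,776 tonnes at £3.10/tonne → £250,405.60

£413,296.55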